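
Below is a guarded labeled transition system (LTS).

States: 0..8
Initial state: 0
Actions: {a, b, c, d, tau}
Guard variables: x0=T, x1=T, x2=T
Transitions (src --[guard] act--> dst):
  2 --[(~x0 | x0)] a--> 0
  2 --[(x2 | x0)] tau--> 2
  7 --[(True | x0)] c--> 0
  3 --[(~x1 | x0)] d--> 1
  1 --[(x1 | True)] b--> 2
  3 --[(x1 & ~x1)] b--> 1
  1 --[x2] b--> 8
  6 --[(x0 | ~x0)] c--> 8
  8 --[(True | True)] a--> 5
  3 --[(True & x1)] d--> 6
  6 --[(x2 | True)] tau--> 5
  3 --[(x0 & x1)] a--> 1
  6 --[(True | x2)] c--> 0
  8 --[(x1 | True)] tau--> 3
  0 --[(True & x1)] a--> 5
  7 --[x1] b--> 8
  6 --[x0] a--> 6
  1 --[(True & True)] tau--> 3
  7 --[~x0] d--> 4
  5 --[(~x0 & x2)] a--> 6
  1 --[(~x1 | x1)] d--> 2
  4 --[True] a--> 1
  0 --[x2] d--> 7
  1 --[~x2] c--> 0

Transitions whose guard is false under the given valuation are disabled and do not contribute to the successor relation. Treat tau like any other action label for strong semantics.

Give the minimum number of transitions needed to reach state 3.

Answer: 3

Analysis:
Breadth-first toward 3:
  L0 = {0}
  L1 = {5,7}
  L2 = {8}
  L3 = {3}
first hit 3 at d=3 via d·b·tau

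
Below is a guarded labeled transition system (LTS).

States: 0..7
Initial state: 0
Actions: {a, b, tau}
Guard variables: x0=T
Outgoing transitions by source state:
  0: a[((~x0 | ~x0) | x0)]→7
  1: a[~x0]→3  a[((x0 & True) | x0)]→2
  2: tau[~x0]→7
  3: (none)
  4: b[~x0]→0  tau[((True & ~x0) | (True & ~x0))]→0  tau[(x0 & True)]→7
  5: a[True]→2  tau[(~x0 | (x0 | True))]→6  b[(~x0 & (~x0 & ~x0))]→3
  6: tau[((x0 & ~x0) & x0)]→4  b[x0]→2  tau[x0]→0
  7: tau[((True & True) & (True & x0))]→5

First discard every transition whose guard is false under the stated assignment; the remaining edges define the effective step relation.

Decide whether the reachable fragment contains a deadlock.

Answer: DEADLOCK at state 2

Analysis:
Reach set: {0,2,5,6,7}
  0: a→7  [deg 1]
  2: ∅  [no exit]
  5: a→2  tau→6  [deg 2]
  6: b→2  tau→0  [deg 2]
  7: tau→5  [deg 1]
witness 2: a·tau·a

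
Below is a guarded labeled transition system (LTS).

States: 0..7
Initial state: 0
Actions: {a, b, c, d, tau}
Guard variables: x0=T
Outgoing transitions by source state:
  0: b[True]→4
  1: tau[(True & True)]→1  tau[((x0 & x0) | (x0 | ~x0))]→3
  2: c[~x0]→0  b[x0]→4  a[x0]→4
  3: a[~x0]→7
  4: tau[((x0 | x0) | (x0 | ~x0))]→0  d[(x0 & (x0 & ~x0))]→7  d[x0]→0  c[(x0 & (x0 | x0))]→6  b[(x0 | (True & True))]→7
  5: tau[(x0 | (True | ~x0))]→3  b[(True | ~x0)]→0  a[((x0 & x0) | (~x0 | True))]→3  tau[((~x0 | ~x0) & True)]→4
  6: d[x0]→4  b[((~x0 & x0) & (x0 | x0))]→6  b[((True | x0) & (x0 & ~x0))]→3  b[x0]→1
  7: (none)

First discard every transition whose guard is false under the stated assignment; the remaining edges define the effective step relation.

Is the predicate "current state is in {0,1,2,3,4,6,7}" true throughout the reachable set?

Answer: INVARIANT HOLDS

Working:
Safe = {0,1,2,3,4,6,7}
Reach set: {0,1,3,4,6,7}
  0: safe
  1: safe
  3: safe
  4: safe
  6: safe
  7: safe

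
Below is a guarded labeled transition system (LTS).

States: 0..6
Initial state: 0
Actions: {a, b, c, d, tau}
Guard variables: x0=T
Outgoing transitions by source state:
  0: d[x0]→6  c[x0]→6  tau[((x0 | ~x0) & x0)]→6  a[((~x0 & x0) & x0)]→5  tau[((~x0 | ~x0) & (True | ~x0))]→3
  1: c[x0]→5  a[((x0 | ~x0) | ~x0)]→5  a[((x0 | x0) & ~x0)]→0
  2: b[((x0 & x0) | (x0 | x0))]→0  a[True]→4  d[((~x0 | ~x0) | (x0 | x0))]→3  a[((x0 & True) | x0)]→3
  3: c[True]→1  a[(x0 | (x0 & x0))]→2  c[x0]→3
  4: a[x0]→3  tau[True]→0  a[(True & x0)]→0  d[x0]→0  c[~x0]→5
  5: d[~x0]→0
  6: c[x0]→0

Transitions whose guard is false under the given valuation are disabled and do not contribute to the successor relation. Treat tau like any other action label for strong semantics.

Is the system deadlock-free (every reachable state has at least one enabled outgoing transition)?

Answer: DEADLOCK-FREE

Working:
Reachable = {0,6}
  0: c→6  d→6  tau→6  [deg 3]
  6: c→0  [deg 1]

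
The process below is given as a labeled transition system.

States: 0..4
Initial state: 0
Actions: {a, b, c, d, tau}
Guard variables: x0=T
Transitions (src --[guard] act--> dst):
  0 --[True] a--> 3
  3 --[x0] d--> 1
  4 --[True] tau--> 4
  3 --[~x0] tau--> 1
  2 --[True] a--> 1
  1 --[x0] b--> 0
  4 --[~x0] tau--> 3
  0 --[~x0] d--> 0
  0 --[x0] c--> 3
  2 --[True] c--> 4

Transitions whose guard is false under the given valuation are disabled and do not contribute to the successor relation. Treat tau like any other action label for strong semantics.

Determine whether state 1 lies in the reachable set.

Guard filter leaves 7 enabled edge(s).
depth 0: {0}
depth 1: {3}  now seen {0,3}
depth 2: {1}  now seen {0,1,3}
Reachable = {0,1,3}
witness 1: a·d

Answer: REACHABLE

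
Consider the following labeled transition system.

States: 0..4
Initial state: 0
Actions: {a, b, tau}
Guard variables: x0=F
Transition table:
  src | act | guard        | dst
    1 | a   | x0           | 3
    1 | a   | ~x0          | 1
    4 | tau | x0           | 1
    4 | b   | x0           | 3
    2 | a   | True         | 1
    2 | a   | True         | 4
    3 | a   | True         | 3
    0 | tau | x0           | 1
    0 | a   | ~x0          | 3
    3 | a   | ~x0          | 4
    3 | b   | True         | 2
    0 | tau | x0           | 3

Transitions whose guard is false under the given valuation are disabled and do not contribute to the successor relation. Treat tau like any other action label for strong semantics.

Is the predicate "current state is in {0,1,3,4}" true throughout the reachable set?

Safe = {0,1,3,4}
Reachable = {0,1,2,3,4}
  0: ok
  1: ok
  2: VIOLATES
  3: ok
  4: ok
reach 2 via a·b — violates

Answer: INVARIANT VIOLATED at state 2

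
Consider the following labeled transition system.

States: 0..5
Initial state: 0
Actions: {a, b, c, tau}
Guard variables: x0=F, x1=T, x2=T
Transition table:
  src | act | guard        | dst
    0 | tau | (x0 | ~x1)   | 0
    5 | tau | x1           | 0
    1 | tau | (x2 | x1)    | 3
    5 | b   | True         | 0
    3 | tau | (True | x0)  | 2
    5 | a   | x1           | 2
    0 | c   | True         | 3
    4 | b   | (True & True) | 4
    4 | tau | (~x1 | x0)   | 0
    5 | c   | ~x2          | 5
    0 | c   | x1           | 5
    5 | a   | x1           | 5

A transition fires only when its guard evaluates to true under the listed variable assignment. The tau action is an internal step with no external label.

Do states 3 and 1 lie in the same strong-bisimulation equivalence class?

Answer: NOT BISIMILAR

Analysis:
Bisimulation quotient by refinement:
  P[0] = {{0,1,2,3,4,5}}
  P[1] = {{0},{1,3},{2},{4},{5}}
  P[2] = {{0},{1},{2},{3},{4},{5}}
stable after 3 split(s): 6 block(s)
3∈{3}, 1∈{1}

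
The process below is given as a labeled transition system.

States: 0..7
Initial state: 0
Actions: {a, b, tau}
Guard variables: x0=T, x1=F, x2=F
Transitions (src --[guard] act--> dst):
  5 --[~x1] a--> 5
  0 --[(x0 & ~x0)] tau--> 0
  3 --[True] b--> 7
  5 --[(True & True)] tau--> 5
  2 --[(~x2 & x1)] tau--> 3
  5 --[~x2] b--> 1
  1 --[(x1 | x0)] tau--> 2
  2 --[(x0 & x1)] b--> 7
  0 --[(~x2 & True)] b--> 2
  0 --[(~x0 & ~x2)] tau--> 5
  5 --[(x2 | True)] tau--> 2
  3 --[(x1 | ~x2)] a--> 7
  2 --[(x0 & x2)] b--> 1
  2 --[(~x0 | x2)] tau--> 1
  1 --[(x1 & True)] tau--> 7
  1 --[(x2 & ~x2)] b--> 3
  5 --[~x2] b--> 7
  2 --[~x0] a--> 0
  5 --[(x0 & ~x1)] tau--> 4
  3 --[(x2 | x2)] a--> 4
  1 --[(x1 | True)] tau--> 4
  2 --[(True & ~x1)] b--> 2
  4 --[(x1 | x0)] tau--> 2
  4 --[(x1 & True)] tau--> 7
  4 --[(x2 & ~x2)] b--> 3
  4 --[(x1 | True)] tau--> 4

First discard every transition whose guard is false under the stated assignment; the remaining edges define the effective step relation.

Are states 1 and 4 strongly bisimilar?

Bisimulation quotient by refinement:
  π0 = {{0,1,2,3,4,5,6,7}}
  π1 = {{0,2},{1,4},{3},{5},{6,7}}
5 equivalence class(es) (converged in 2)
class of 1: {1,4}; class of 4: {1,4}

Answer: BISIMILAR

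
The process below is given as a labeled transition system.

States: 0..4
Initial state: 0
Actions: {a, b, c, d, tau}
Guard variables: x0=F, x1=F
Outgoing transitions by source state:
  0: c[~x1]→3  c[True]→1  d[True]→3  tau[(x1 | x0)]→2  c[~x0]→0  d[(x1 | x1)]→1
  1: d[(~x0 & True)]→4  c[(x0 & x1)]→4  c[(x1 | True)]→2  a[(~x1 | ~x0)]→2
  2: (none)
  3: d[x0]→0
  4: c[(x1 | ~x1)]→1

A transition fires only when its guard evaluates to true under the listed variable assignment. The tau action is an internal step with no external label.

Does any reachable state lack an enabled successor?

Answer: DEADLOCK at state 2

Working:
Reachable = {0,1,2,3,4}
  0: c→0  c→1  c→3  d→3  [4 out]
  1: a→2  c→2  d→4  [3 out]
  2: ∅  [deadlock]
  3: ∅  [deadlock]
  4: c→1  [1 out]
trace reaching 2: c·c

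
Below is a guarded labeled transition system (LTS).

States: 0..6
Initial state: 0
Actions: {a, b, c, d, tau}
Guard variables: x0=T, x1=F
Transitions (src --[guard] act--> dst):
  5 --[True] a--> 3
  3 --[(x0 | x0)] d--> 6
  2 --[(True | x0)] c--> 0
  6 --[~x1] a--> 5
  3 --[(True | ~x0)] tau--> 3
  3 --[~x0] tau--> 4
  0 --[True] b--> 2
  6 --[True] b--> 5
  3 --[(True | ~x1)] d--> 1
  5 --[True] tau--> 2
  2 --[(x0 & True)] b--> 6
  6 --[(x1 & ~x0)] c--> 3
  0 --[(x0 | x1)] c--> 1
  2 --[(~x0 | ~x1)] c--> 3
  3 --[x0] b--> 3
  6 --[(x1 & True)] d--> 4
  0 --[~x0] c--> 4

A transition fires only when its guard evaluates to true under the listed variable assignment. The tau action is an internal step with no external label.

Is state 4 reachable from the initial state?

After dropping false guards: 13 live edges.
depth 0: {0}
depth 1: {1,2}  now seen {0,1,2}
depth 2: {3,6}  now seen {0,1,2,3,6}
depth 3: {5}  now seen {0,1,2,3,5,6}
Reach set: {0,1,2,3,5,6}

Answer: UNREACHABLE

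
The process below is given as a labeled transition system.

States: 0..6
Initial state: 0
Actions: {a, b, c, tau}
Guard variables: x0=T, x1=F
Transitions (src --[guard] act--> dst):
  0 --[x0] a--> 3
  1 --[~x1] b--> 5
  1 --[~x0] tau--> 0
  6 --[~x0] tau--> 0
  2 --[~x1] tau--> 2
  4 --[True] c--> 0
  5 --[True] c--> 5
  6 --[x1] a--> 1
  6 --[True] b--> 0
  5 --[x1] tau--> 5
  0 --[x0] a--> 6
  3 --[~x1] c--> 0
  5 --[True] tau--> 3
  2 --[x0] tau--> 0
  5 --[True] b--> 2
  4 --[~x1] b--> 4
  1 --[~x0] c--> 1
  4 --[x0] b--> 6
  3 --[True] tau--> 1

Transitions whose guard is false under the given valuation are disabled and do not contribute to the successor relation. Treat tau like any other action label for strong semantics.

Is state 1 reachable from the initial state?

Answer: REACHABLE

Trace:
Guard filter leaves 14 enabled edge(s).
depth 0: {0}
depth 1: {3,6}  total {0,3,6}
depth 2: {1}  total {0,1,3,6}
depth 3: {5}  total {0,1,3,5,6}
depth 4: {2}  total {0,1,2,3,5,6}
R = {0,1,2,3,5,6}
Path to 1: a·tau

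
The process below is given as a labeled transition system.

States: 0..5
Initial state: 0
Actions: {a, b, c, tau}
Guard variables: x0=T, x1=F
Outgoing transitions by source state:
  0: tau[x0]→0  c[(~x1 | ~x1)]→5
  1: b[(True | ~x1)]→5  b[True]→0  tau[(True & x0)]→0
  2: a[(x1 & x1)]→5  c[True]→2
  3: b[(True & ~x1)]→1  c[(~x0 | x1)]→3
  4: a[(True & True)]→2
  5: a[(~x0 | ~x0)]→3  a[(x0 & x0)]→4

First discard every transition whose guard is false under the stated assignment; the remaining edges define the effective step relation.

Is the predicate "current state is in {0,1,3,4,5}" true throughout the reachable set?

Answer: INVARIANT VIOLATED at state 2

Analysis:
Safe = {0,1,3,4,5}
R = {0,2,4,5}
  0: ✓
  2: VIOLATES
  4: ✓
  5: ✓
counterexample path to 2: c·a·a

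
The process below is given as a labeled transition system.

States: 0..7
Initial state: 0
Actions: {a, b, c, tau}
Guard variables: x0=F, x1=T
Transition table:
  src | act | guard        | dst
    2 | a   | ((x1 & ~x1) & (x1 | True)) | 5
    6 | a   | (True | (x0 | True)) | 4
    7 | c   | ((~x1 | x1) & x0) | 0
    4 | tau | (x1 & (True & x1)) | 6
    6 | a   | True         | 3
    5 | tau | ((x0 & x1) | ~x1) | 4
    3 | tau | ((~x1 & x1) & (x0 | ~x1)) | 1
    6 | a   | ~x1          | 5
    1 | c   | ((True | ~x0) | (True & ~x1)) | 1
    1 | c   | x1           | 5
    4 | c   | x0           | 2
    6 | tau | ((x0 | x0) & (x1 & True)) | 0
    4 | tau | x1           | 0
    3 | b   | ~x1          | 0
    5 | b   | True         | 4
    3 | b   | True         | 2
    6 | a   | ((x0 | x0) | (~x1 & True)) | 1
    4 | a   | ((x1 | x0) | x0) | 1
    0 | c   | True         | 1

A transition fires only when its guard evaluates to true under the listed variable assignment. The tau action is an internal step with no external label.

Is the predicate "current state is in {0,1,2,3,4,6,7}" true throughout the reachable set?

Inv-set: {0,1,2,3,4,6,7}
Reach set: {0,1,2,3,4,5,6}
  0: ok
  1: ok
  2: ok
  3: ok
  4: ok
  5: ✗ unsafe
  6: ok
reach 5 via c·c — violates

Answer: INVARIANT VIOLATED at state 5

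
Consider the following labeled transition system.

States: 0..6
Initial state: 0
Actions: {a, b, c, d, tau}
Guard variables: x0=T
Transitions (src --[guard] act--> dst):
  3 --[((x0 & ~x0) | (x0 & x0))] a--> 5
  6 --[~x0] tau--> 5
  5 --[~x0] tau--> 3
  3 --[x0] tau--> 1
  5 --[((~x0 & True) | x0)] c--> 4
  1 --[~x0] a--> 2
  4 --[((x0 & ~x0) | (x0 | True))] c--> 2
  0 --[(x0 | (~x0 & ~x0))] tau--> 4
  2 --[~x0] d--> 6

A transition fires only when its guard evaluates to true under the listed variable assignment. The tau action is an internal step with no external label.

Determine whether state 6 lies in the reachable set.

After dropping false guards: 5 live edges.
depth 0: {0}
depth 1: {4}  now seen {0,4}
depth 2: {2}  now seen {0,2,4}
Reach set: {0,2,4}

Answer: UNREACHABLE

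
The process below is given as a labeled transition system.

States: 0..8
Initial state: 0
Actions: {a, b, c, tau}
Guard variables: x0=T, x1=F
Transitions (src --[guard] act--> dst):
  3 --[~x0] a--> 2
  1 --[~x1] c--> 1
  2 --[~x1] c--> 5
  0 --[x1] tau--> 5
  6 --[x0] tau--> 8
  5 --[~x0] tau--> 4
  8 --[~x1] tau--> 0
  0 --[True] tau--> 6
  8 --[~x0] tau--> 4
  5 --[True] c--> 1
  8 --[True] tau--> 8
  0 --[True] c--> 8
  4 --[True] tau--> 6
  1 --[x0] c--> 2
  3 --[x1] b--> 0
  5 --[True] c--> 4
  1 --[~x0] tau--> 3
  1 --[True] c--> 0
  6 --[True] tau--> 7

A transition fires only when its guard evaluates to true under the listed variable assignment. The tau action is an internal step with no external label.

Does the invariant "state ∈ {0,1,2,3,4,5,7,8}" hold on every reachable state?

Answer: INVARIANT VIOLATED at state 6

Trace:
Allowed set {0,1,2,3,4,5,7,8}
Reachable = {0,6,7,8}
  0: safe
  6: ✗ unsafe
  7: safe
  8: safe
counterexample path to 6: tau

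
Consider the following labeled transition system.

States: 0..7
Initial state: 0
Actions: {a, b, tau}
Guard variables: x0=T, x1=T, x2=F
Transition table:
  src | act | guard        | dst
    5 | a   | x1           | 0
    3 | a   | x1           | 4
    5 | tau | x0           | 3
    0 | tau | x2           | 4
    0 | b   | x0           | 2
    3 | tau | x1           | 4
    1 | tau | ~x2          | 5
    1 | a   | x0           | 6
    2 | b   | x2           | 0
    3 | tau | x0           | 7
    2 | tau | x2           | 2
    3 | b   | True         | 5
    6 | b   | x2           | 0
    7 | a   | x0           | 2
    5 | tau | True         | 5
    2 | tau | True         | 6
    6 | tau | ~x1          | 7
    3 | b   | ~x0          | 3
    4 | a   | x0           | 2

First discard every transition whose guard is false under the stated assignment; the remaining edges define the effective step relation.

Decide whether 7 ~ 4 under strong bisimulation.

Compute ~ classes (split until stable):
  round 0: {{0,1,2,3,4,5,6,7}}
  round 1: {{0},{1,5},{2},{3},{4,7},{6}}
  round 2: {{0},{1},{2},{3},{4,7},{5},{6}}
7 equivalence class(es) (converged in 3)
class of 7: {4,7}; class of 4: {4,7}

Answer: BISIMILAR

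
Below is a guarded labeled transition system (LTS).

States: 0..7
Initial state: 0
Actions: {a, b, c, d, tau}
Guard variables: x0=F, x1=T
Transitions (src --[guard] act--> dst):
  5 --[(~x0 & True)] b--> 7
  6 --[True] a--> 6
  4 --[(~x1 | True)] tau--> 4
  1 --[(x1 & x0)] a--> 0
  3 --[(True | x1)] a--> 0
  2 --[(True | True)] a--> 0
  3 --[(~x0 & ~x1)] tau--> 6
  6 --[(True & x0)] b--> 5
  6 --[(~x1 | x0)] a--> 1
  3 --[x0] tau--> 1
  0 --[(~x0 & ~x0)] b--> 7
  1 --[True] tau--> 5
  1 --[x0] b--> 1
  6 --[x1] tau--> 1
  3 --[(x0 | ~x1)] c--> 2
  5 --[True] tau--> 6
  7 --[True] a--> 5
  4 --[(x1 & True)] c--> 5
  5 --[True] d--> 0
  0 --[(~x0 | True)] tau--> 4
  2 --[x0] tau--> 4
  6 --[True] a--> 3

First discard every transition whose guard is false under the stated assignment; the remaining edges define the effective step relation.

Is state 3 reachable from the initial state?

Answer: REACHABLE

Analysis:
After dropping false guards: 14 live edges.
L0 = {0}
L1 = {4,7}  total {0,4,7}
L2 = {5}  total {0,4,5,7}
L3 = {6}  total {0,4,5,6,7}
L4 = {1,3}  total {0,1,3,4,5,6,7}
Reachable = {0,1,3,4,5,6,7}
Path to 3: b·a·tau·a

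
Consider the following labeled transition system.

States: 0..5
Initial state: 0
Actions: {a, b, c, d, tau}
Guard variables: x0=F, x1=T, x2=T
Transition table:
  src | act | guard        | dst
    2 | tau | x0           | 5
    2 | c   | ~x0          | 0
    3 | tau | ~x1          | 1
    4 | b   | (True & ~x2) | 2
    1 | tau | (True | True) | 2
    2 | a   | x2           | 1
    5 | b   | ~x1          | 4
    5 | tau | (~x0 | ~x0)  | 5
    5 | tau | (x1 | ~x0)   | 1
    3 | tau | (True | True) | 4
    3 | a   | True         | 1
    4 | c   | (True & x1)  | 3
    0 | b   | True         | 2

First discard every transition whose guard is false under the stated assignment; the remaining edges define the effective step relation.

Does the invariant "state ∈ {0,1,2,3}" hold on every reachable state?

Answer: INVARIANT HOLDS

Working:
Inv-set: {0,1,2,3}
Reachable = {0,1,2}
  0: ok
  1: ok
  2: ok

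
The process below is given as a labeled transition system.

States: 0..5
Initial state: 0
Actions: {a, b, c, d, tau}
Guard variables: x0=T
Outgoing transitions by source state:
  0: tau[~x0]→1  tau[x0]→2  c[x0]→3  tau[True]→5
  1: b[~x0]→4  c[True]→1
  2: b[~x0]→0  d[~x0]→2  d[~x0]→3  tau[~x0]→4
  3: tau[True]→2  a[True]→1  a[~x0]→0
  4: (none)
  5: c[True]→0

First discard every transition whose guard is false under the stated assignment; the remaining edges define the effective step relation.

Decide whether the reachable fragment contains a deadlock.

R = {0,1,2,3,5}
  0: c→3  tau→2  tau→5  [3 out]
  1: c→1  [1 out]
  2: ∅  [deadlock]
  3: a→1  tau→2  [2 out]
  5: c→0  [1 out]
witness 2: tau

Answer: DEADLOCK at state 2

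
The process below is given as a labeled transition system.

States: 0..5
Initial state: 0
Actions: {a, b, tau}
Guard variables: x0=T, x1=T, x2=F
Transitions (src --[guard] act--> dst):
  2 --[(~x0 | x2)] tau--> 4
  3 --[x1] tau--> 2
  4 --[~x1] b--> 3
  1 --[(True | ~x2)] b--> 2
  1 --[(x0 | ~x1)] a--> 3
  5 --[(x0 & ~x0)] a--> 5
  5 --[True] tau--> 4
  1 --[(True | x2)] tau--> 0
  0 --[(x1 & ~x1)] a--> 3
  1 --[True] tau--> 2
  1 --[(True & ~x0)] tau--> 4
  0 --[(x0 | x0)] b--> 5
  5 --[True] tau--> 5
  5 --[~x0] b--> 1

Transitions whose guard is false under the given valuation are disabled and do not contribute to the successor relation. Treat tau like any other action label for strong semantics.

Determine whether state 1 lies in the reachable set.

Guard filter leaves 8 enabled edge(s).
depth 0: {0}
depth 1: {5}  total {0,5}
depth 2: {4}  total {0,4,5}
Reachable = {0,4,5}

Answer: UNREACHABLE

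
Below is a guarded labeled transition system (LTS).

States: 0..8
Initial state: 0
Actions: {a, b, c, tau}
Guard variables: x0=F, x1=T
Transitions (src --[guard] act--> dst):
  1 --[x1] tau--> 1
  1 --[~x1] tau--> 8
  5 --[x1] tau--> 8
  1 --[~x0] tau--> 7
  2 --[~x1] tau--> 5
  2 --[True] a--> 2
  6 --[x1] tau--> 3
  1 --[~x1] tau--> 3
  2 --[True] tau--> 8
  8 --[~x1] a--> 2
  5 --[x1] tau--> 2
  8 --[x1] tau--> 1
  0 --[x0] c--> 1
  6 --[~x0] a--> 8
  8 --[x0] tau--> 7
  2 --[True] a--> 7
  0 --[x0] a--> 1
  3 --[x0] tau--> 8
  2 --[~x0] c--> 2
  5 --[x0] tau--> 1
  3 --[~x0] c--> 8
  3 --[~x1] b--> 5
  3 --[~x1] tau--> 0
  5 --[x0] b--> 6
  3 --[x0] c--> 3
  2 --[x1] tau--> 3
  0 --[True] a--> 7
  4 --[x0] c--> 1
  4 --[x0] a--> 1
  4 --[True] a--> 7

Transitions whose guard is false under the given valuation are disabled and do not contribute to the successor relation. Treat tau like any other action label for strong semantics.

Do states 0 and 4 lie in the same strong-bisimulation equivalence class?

Answer: BISIMILAR

Analysis:
Refine partition for ~:
  π0 = {{0,1,2,3,4,5,6,7,8}}
  π1 = {{0,4},{1,5,8},{2},{3},{6},{7}}
  π2 = {{0,4},{1},{2},{3},{5},{6},{7},{8}}
stable after 3 split(s): 8 block(s)
0∈{0,4}, 4∈{0,4}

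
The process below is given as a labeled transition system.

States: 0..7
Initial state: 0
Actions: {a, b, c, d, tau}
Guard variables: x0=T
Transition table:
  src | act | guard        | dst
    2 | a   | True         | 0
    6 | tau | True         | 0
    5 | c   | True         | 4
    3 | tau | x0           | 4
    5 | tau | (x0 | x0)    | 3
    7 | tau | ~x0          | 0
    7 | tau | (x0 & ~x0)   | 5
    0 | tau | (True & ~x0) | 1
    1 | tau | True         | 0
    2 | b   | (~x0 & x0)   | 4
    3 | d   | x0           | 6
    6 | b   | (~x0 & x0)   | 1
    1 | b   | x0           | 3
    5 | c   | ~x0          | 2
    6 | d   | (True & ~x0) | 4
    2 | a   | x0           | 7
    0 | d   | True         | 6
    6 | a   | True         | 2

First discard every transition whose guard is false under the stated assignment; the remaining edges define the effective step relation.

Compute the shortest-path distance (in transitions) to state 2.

Breadth-first toward 2:
  L0 = {0}
  L1 = {6}
  L2 = {2}
2 enters at depth 2; path d·a

Answer: 2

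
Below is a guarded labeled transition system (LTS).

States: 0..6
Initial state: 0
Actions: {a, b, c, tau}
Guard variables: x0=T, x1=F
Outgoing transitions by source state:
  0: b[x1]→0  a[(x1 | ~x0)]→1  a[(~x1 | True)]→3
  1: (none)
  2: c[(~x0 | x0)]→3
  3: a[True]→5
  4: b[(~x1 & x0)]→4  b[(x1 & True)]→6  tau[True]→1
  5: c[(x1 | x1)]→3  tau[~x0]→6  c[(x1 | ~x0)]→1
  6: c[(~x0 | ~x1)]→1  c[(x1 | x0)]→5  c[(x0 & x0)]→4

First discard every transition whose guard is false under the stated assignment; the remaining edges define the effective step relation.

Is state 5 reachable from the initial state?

Guard filter leaves 8 enabled edge(s).
L0 = {0}
L1 = {3}  now seen {0,3}
L2 = {5}  now seen {0,3,5}
Reach set: {0,3,5}
witness 5: a·a

Answer: REACHABLE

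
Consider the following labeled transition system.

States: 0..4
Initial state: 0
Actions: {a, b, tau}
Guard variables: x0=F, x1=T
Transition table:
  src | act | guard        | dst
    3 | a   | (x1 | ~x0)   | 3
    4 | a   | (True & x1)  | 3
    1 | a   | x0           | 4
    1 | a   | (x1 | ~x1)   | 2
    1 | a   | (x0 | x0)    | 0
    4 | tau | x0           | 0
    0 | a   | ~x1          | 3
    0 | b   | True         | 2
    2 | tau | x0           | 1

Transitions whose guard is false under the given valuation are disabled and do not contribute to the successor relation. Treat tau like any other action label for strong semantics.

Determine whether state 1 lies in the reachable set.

Answer: UNREACHABLE

Analysis:
Guard filter leaves 4 enabled edge(s).
L0 = {0}
L1 = {2}  cumulative {0,2}
R = {0,2}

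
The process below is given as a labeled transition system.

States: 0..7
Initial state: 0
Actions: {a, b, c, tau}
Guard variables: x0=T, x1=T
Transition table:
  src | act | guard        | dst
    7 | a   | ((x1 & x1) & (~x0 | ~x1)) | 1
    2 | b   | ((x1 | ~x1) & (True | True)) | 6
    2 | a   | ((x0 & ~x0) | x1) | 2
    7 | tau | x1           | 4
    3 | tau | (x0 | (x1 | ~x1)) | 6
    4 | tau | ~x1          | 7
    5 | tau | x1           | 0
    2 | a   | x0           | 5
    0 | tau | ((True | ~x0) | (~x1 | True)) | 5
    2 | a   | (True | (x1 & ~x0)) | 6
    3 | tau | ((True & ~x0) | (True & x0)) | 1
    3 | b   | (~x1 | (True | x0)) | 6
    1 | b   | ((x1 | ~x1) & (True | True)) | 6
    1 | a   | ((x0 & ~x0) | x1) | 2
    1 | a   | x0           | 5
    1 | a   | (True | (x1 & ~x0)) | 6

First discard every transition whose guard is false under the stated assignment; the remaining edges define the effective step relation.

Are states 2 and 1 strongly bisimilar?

Compute ~ classes (split until stable):
  round 0: {{0,1,2,3,4,5,6,7}}
  round 1: {{0,5,7},{1,2},{3},{4,6}}
  round 2: {{0,5},{1,2},{3},{4,6},{7}}
stable after 3 split(s): 5 block(s)
2∈{1,2}, 1∈{1,2}

Answer: BISIMILAR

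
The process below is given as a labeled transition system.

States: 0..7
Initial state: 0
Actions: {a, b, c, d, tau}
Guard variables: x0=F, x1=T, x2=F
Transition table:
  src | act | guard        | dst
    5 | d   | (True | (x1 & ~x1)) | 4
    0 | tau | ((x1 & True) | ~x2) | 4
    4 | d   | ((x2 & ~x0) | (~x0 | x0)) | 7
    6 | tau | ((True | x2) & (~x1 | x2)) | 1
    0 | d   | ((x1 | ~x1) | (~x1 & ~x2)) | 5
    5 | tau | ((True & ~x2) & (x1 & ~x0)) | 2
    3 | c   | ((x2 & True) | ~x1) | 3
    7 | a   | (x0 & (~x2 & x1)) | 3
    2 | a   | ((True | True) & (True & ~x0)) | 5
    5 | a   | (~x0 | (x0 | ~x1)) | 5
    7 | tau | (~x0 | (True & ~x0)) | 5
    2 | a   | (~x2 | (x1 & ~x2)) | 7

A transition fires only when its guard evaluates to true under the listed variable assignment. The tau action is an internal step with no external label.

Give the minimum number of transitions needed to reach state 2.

Answer: 2

Trace:
Layered search for 2:
  Layer 0: {0}
  Layer 1: {4,5}
  Layer 2: {2,7}
2 enters at depth 2; path d·tau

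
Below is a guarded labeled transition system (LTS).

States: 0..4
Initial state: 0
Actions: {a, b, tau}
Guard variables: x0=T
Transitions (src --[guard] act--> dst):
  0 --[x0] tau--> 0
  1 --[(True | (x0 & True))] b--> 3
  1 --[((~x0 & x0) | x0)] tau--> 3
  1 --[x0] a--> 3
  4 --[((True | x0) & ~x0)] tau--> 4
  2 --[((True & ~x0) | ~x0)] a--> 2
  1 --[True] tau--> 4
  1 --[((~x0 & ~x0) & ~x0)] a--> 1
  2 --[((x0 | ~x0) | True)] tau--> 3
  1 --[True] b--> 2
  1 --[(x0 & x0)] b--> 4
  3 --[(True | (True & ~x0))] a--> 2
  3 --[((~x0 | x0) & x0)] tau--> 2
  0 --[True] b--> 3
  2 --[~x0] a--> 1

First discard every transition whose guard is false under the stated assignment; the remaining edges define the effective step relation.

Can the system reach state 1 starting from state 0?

Answer: UNREACHABLE

Working:
11 transition(s) survive guard evaluation.
Layer 0: {0}
Layer 1: {3}  cumulative {0,3}
Layer 2: {2}  cumulative {0,2,3}
Reachable = {0,2,3}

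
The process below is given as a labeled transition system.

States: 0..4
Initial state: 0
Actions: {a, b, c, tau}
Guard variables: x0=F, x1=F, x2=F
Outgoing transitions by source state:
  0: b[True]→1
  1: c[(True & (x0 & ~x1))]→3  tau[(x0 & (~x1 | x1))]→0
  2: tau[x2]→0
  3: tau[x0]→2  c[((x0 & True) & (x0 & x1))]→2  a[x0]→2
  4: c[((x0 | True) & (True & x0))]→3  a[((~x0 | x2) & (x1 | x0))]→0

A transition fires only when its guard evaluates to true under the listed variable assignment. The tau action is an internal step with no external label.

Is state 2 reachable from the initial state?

After dropping false guards: 1 live edges.
depth 0: {0}
depth 1: {1}  now seen {0,1}
Reach set: {0,1}

Answer: UNREACHABLE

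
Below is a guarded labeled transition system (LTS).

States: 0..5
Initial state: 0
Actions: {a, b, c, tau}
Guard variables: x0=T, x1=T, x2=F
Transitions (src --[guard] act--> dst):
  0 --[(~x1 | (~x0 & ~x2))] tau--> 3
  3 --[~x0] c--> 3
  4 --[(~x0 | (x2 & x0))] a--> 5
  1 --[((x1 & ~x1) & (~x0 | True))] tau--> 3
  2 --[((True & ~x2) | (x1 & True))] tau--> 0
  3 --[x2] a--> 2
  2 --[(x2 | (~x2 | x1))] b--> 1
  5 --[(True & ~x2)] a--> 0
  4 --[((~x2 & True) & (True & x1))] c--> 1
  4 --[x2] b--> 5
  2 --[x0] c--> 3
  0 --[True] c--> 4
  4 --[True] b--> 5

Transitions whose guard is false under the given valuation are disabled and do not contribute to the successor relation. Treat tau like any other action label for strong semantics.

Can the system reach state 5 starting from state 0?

Answer: REACHABLE

Analysis:
7 transition(s) survive guard evaluation.
depth 0: {0}
depth 1: {4}  now seen {0,4}
depth 2: {1,5}  now seen {0,1,4,5}
R = {0,1,4,5}
Path to 5: c·b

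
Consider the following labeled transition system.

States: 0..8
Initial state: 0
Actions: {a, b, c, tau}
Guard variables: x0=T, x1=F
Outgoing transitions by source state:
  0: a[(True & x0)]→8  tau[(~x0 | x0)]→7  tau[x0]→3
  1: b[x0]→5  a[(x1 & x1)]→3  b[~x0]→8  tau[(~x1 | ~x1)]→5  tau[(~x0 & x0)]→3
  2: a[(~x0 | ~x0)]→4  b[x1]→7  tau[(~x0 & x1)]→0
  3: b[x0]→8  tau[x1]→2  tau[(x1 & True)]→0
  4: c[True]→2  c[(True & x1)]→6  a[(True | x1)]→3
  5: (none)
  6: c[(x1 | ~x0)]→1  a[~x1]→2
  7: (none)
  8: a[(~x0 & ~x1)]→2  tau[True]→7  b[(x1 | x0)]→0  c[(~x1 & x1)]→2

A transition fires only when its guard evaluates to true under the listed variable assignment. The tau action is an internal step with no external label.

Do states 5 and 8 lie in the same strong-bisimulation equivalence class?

Answer: NOT BISIMILAR

Analysis:
Bisimulation quotient by refinement:
  round 0: {{0,1,2,3,4,5,6,7,8}}
  round 1: {{0},{1,8},{2,5,7},{3},{4},{6}}
  round 2: {{0},{1},{2,5,7},{3},{4},{6},{8}}
stable after 3 split(s): 7 block(s)
class of 5: {2,5,7}; class of 8: {8}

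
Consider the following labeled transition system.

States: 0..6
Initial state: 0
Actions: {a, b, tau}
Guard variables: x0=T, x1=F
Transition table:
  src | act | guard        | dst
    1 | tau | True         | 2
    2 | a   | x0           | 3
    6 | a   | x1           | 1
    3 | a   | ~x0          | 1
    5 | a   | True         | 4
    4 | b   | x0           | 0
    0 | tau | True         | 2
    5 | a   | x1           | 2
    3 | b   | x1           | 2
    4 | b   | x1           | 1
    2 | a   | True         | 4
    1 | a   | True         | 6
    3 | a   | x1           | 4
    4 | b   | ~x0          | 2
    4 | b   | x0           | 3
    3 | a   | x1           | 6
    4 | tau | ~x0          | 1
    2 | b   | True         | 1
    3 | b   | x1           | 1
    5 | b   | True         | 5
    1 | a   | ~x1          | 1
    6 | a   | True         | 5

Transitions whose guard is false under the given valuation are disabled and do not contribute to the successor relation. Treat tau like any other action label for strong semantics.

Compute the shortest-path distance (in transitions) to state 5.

Answer: 4

Trace:
Breadth-first toward 5:
  depth 0: {0}
  depth 1: {2}
  depth 2: {1,3,4}
  depth 3: {6}
  depth 4: {5}
first hit 5 at d=4 via tau·b·a·a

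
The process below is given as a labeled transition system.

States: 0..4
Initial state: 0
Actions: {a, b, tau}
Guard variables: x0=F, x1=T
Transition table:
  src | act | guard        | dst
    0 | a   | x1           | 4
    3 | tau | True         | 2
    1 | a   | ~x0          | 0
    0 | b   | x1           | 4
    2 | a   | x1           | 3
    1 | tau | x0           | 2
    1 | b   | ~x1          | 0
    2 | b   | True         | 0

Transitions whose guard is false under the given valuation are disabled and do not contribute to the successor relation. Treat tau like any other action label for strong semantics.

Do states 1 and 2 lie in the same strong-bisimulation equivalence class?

Bisimulation quotient by refinement:
  round 0: {{0,1,2,3,4}}
  round 1: {{0,2},{1},{3},{4}}
  round 2: {{0},{1},{2},{3},{4}}
stable after 3 split(s): 5 block(s)
class of 1: {1}; class of 2: {2}

Answer: NOT BISIMILAR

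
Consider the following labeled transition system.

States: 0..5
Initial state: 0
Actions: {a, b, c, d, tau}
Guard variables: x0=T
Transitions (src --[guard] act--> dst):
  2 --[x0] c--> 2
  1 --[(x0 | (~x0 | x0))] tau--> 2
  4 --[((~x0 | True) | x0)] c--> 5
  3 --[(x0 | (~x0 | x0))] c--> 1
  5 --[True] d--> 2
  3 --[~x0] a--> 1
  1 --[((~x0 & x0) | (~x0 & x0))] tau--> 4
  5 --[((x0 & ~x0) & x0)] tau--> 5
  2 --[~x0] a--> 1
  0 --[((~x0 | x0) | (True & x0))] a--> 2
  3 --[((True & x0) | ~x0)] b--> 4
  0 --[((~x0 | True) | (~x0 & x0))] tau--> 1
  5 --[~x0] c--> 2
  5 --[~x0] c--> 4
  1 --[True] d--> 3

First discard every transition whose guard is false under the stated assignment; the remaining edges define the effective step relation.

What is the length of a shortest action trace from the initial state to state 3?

Answer: 2

Working:
Breadth-first toward 3:
  depth 0: {0}
  depth 1: {1,2}
  depth 2: {3}
depth(3)=2, e.g. tau·d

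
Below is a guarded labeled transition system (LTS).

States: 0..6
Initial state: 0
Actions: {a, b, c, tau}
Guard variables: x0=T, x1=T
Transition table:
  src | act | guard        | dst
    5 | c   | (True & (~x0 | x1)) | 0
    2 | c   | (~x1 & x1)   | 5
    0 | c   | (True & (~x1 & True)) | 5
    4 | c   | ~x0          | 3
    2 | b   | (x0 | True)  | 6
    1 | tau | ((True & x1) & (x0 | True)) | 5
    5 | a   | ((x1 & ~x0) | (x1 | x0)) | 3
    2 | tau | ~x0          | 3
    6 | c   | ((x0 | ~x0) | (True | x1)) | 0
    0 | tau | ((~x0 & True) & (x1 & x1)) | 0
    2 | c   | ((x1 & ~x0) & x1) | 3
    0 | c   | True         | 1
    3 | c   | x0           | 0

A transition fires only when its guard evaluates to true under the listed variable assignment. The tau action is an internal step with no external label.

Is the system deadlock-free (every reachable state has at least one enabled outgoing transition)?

Reach set: {0,1,3,5}
  0: c→1  [1 exit(s)]
  1: tau→5  [1 exit(s)]
  3: c→0  [1 exit(s)]
  5: a→3  c→0  [2 exit(s)]

Answer: DEADLOCK-FREE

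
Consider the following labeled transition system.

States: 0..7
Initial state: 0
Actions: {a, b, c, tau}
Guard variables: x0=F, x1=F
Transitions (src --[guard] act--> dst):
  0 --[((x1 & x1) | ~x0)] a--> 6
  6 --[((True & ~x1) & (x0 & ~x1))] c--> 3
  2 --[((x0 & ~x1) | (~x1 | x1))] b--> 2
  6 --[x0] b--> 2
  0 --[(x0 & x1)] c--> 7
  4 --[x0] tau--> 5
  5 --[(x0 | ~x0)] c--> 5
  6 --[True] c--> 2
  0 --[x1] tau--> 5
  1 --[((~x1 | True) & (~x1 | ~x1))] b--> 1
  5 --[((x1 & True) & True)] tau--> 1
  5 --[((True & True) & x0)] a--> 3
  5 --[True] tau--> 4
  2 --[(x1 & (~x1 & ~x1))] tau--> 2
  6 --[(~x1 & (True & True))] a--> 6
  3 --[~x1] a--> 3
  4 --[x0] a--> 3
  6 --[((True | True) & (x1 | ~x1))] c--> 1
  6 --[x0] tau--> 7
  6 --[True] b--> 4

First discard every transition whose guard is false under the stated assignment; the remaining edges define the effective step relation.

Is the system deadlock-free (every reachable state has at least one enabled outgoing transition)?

Answer: DEADLOCK at state 4

Analysis:
Reach set: {0,1,2,4,6}
  0: a→6  [1 out]
  1: b→1  [1 out]
  2: b→2  [1 out]
  4: ∅  [STUCK]
  6: a→6  b→4  c→1  c→2  [4 out]
trace reaching 4: a·b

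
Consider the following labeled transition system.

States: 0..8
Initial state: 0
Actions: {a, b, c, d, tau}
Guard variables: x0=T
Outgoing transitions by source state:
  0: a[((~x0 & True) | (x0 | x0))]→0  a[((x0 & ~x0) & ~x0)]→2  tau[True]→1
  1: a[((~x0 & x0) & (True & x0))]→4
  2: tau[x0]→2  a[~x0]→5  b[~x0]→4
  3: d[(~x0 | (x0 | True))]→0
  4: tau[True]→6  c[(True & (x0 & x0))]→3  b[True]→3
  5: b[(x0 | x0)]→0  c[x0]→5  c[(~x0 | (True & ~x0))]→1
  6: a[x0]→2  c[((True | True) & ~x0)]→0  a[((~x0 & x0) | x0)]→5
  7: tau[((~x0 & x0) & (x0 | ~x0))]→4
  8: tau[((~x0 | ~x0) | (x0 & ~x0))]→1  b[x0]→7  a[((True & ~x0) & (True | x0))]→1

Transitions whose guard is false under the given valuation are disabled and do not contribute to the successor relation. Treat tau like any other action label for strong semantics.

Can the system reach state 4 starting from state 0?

Answer: UNREACHABLE

Analysis:
Guard filter leaves 12 enabled edge(s).
L0 = {0}
L1 = {1}  total {0,1}
Reach set: {0,1}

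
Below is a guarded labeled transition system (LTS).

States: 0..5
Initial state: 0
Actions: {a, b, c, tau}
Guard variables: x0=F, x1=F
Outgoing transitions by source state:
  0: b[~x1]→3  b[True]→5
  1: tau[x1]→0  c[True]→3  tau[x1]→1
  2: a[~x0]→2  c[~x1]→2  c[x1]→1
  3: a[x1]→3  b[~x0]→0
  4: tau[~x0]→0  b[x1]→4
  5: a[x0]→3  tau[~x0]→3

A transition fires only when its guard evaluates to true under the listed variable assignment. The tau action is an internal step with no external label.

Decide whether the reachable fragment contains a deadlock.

Reachable = {0,3,5}
  0: b→3  b→5  [deg 2]
  3: b→0  [deg 1]
  5: tau→3  [deg 1]

Answer: DEADLOCK-FREE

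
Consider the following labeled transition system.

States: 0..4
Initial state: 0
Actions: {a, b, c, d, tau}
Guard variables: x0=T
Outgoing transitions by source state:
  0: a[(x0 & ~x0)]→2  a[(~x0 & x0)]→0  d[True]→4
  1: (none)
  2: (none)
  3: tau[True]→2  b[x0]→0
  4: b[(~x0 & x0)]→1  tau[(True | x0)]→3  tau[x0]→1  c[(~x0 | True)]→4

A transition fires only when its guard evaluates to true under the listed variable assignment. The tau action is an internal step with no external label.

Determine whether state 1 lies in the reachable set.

6 transition(s) survive guard evaluation.
L0 = {0}
L1 = {4}  total {0,4}
L2 = {1,3}  total {0,1,3,4}
L3 = {2}  total {0,1,2,3,4}
R = {0,1,2,3,4}
trace reaching 1: d·tau

Answer: REACHABLE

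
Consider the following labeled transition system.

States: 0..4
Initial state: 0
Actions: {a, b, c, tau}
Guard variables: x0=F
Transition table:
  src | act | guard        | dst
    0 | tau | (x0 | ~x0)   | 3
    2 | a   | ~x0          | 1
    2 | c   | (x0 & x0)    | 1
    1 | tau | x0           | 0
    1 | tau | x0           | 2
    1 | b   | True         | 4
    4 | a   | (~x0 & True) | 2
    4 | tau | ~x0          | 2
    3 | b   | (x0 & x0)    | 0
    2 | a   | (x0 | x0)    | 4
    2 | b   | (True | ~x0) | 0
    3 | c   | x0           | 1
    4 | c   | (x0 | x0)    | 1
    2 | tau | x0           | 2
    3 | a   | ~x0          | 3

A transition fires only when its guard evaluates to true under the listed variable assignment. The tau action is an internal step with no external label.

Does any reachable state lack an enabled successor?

Reachable = {0,3}
  0: tau→3  [1 out]
  3: a→3  [1 out]

Answer: DEADLOCK-FREE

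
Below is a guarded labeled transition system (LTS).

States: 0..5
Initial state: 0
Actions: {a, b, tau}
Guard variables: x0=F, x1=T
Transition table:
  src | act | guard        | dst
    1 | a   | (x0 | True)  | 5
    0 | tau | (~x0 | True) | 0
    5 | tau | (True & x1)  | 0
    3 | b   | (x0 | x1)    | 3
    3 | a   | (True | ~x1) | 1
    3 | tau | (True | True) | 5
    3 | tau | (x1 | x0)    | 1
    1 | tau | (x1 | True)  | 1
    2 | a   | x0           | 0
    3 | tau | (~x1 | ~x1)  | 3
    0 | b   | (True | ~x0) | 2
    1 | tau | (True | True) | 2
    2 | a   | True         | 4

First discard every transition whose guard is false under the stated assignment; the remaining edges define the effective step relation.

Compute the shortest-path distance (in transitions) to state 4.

Breadth-first toward 4:
  Layer 0: {0}
  Layer 1: {2}
  Layer 2: {4}
depth(4)=2, e.g. b·a

Answer: 2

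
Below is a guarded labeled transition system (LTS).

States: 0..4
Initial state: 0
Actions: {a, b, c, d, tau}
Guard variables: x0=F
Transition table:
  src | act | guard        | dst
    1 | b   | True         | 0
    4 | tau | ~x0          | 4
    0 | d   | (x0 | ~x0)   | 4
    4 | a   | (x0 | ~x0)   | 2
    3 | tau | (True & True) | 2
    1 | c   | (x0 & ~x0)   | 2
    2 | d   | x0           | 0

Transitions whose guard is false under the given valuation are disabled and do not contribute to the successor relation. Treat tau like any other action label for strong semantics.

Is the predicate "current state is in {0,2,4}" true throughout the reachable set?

Safe = {0,2,4}
Reachable = {0,2,4}
  0: safe
  2: safe
  4: safe

Answer: INVARIANT HOLDS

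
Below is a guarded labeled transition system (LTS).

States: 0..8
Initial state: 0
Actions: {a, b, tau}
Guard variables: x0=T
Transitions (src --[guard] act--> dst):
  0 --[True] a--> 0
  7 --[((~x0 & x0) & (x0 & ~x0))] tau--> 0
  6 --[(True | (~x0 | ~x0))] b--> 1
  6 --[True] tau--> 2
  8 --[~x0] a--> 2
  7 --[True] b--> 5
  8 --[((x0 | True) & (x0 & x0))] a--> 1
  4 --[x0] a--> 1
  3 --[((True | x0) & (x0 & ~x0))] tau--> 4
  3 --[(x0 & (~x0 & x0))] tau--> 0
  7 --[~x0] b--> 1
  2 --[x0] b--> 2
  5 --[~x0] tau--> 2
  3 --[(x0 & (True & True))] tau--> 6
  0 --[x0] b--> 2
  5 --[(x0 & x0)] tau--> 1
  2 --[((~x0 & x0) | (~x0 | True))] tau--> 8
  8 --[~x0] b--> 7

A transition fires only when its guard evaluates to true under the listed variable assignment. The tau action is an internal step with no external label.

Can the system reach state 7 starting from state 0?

Answer: UNREACHABLE

Working:
Guard filter leaves 11 enabled edge(s).
Layer 0: {0}
Layer 1: {2}  total {0,2}
Layer 2: {8}  total {0,2,8}
Layer 3: {1}  total {0,1,2,8}
Reachable = {0,1,2,8}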